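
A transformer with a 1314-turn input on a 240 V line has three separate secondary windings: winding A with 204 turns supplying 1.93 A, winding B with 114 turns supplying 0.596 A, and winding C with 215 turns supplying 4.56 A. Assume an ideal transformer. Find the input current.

I_in ≈ 1.10 A

V_A = 240 × 204/1314 = 37.260 V; V_B = 240 × 114/1314 = 20.822 V; V_C = 240 × 215/1314 = 39.269 V.
P_out = V_A I_A + V_B I_B + V_C I_C = 37.260×1.93 + 20.822×0.596 + 39.269×4.56 = 71.912 + 12.410 + 179.07 = 263.39 W.
Ideal ⇒ P_in = P_out, so I_in = P_out/V_in = 263.39/240 = 1.10 A.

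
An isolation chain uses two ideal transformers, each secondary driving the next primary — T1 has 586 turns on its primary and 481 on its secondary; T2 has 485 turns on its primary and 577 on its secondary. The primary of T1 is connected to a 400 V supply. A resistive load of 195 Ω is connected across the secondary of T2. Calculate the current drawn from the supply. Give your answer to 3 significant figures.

After T1: V = 400.00 × 481/586 = 328.33 V.
After T2: V = 328.33 × 577/485 = 390.61 V.
I_load = 390.61/195 = 2.0031 A, so P_out = 390.61 × 2.0031 = 782.44 W.
All ideal ⇒ P_in = P_out, so I_supply = 782.44/400 = 1.96 A.

I_supply ≈ 1.96 A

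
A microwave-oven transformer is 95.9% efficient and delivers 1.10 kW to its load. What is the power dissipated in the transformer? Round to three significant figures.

P_loss ≈ 47.0 W

P_in = P_out/η = 1100/0.959 = 1147.03 W.
P_loss = P_in − P_out = 1147.03 − 1100 = 47.0 W.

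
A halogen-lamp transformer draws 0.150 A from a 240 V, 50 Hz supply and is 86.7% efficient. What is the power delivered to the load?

P_out ≈ 31.2 W

P_in = V_p I_p = 240 × 0.150 = 36.000 W.
P_out = η P_in = 0.867 × 36.000 = 31.2 W.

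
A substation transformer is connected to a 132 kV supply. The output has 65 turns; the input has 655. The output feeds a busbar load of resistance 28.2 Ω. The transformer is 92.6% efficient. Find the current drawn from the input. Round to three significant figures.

V_out = 132000 × 65/655 = 13099 V.
I_out = V_out/R = 13099/28.2 = 464.51 A.
P_out = V_out I_out = 13099 × 464.51 = 6.0848×10^6 W.
P_in = P_out/η = 6.0848×10^6/0.926 = 6.5710×10^6 W.
I_in = P_in/V_in = 6.5710×10^6/132000 = 49.8 A.

I_in ≈ 49.8 A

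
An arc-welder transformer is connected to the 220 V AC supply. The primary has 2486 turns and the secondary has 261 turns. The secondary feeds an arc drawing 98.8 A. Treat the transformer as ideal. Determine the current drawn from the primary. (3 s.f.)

I_p ≈ 10.4 A

For an ideal transformer I_p N_p = I_s N_s, so I_p = 98.8 × 261/2486 = 10.4 A.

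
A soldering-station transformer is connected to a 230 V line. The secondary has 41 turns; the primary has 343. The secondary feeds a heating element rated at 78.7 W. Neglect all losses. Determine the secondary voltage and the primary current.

V_s = V_p × N_s/N_p = 230 × 41/343 = 27.493 V.
I_s = P/V_s = 78.7/27.493 = 2.8626 A.
I_p = I_s × N_s/N_p = 2.8626 × 41/343 = 0.342 A.

V_s ≈ 27.5 V, I_p ≈ 0.342 A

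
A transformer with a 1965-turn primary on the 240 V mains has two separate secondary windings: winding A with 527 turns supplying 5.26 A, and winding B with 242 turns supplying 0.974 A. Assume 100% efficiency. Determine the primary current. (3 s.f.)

I_p ≈ 1.53 A

V_A = 240 × 527/1965 = 64.366 V; V_B = 240 × 242/1965 = 29.557 V.
P_out = V_A I_A + V_B I_B = 64.366×5.26 + 29.557×0.974 = 338.57 + 28.789 = 367.36 W.
Ideal ⇒ P_in = P_out, so I_p = P_out/V_p = 367.36/240 = 1.53 A.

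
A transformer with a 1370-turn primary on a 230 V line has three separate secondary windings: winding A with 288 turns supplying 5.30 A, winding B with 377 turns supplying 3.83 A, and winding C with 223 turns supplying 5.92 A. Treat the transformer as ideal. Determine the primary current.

V_A = 230 × 288/1370 = 48.350 V; V_B = 230 × 377/1370 = 63.292 V; V_C = 230 × 223/1370 = 37.438 V.
P_out = V_A I_A + V_B I_B + V_C I_C = 48.350×5.30 + 63.292×3.83 + 37.438×5.92 = 256.26 + 242.41 + 221.63 = 720.30 W.
Ideal ⇒ P_in = P_out, so I_p = P_out/V_p = 720.30/230 = 3.13 A.

I_p ≈ 3.13 A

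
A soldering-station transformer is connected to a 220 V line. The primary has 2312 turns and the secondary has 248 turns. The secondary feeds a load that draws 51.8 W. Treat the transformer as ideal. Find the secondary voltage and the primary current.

V_s = V_p × N_s/N_p = 220 × 248/2312 = 23.599 V.
I_s = P/V_s = 51.8/23.599 = 2.1950 A.
I_p = I_s × N_s/N_p = 2.1950 × 248/2312 = 0.235 A.

V_s ≈ 23.6 V, I_p ≈ 0.235 A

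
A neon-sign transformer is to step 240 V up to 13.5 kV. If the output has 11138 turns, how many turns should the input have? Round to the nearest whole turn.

N_in/N_out = V_in/V_out, so N_in = 11138 × 240/13500 = 198.0 ≈ 198 turns.

N_in = 198 turns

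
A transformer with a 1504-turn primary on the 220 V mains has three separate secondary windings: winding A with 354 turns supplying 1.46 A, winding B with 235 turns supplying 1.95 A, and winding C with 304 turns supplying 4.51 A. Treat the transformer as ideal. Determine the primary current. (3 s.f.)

V_A = 220 × 354/1504 = 51.782 V; V_B = 220 × 235/1504 = 34.375 V; V_C = 220 × 304/1504 = 44.468 V.
P_out = V_A I_A + V_B I_B + V_C I_C = 51.782×1.46 + 34.375×1.95 + 44.468×4.51 = 75.602 + 67.031 + 200.55 = 343.18 W.
Ideal ⇒ P_in = P_out, so I_p = P_out/V_p = 343.18/220 = 1.56 A.

I_p ≈ 1.56 A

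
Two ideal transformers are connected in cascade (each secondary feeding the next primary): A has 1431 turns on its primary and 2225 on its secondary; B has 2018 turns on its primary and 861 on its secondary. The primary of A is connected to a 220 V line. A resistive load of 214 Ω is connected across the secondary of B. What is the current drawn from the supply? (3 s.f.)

After A: V = 220.00 × 2225/1431 = 342.07 V.
After B: V = 342.07 × 861/2018 = 145.95 V.
I_load = 145.95/214 = 0.68200 A, so P_out = 145.95 × 0.68200 = 99.535 W.
All ideal ⇒ P_in = P_out, so I_supply = 99.535/220 = 0.452 A.

I_supply ≈ 0.452 A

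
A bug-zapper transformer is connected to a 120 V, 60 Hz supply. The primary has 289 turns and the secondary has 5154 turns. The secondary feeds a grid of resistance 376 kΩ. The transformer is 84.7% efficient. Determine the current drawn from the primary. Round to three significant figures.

I_p ≈ 0.120 A

V_s = 120 × 5154/289 = 2140.1 V.
I_s = V_s/R = 2140.1/376000 = 0.0056917 A.
P_out = V_s I_s = 2140.1 × 0.0056917 = 12.181 W.
P_in = P_out/η = 12.181/0.847 = 14.381 W.
I_p = P_in/V_p = 14.381/120 = 0.120 A.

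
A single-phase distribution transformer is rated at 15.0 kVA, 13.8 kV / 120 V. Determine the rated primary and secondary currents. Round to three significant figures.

I_p ≈ 1.09 A, I_s ≈ 125 A

I_p = S/V_p = 15000/13800 = 1.09 A.
I_s = S/V_s = 15000/120 = 125 A.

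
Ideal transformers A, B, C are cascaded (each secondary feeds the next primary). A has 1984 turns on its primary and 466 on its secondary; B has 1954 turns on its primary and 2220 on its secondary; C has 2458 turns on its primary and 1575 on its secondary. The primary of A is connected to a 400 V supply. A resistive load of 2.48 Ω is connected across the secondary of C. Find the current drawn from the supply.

I_supply ≈ 4.72 A

After A: V = 400.00 × 466/1984 = 93.952 V.
After B: V = 93.952 × 2220/1954 = 106.74 V.
After C: V = 106.74 × 1575/2458 = 68.396 V.
I_load = 68.396/2.48 = 27.579 A, so P_out = 68.396 × 27.579 = 1886.3 W.
All ideal ⇒ P_in = P_out, so I_supply = 1886.3/400 = 4.72 A.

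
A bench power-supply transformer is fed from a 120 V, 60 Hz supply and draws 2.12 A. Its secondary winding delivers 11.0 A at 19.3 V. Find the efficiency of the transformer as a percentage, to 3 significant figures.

P_in = 120 × 2.12 = 254.400 W.
P_out = 19.3 × 11.0 = 212.300 W.
η = P_out/P_in = 212.300/254.400 = 0.835.

η ≈ 83.5%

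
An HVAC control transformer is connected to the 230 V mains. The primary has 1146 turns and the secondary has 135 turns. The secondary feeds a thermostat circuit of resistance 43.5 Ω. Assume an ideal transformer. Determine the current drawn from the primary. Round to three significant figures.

I_p ≈ 0.0734 A

V_s = V_p × N_s/N_p = 230 × 135/1146 = 27.094 V.
I_s = V_s/R = 27.094/43.5 = 0.62286 A.
For an ideal transformer I_p N_p = I_s N_s, so I_p = 0.62286 × 135/1146 = 0.0734 A.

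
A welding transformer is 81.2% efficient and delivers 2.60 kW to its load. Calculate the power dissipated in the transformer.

P_loss ≈ 602 W

P_in = P_out/η = 2600/0.812 = 3201.97 W.
P_loss = P_in − P_out = 3201.97 − 2600 = 602 W.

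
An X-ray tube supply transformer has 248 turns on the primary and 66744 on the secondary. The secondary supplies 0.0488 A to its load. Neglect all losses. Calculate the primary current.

For an ideal transformer I_p/I_s = N_s/N_p, so I_p = 0.0488 × 66744/248 = 13.1 A.

I_p ≈ 13.1 A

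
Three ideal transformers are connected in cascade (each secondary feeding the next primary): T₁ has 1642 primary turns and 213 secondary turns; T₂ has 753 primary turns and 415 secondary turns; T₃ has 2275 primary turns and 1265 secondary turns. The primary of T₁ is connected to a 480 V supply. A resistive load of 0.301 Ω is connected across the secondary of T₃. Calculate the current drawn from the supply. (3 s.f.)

Secondary of T₁: V = 480.00 × 213/1642 = 62.266 V.
Secondary of T₂: V = 62.266 × 415/753 = 34.316 V.
Secondary of T₃: V = 34.316 × 1265/2275 = 19.081 V.
I_load = 19.081/0.301 = 63.393 A, so P_out = 19.081 × 63.393 = 1209.6 W.
All ideal ⇒ P_in = P_out, so I_supply = 1209.6/480 = 2.52 A.

I_supply ≈ 2.52 A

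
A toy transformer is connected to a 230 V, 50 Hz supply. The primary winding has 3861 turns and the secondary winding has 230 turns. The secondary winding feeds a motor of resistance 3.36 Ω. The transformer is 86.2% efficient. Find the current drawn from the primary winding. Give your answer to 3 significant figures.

V_s = 230 × 230/3861 = 13.701 V.
I_s = V_s/R = 13.701/3.36 = 4.0777 A.
P_out = V_s I_s = 13.701 × 4.0777 = 55.869 W.
P_in = P_out/η = 55.869/0.862 = 64.813 W.
I_p = P_in/V_p = 64.813/230 = 0.282 A.

I_p ≈ 0.282 A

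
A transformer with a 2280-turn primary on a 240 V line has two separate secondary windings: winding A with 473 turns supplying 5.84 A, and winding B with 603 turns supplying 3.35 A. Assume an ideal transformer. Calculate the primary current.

V_A = 240 × 473/2280 = 49.789 V; V_B = 240 × 603/2280 = 63.474 V.
P_out = V_A I_A + V_B I_B = 49.789×5.84 + 63.474×3.35 = 290.77 + 212.64 = 503.41 W.
Ideal ⇒ P_in = P_out, so I_p = P_out/V_p = 503.41/240 = 2.10 A.

I_p ≈ 2.10 A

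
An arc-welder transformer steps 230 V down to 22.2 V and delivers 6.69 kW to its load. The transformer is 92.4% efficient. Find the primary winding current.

P_in = P_out/η = 6690/0.924 = 7240.3 W.
I_p = P_in/V_p = 7240.3/230 = 31.5 A.

I_p ≈ 31.5 A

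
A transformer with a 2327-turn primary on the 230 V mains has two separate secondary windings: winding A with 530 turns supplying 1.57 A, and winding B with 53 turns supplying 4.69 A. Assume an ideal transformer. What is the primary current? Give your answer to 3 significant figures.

V_A = 230 × 530/2327 = 52.385 V; V_B = 230 × 53/2327 = 5.2385 V.
P_out = V_A I_A + V_B I_B = 52.385×1.57 + 5.2385×4.69 = 82.245 + 24.569 = 106.81 W.
Ideal ⇒ P_in = P_out, so I_p = P_out/V_p = 106.81/230 = 0.464 A.

I_p ≈ 0.464 A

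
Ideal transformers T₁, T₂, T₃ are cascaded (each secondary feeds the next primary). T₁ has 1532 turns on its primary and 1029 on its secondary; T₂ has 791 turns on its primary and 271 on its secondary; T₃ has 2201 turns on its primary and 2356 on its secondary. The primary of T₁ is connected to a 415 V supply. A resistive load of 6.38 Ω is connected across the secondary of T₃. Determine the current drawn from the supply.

After T₁: V = 415.00 × 1029/1532 = 278.74 V.
After T₂: V = 278.74 × 271/791 = 95.499 V.
After T₃: V = 95.499 × 2356/2201 = 102.22 V.
I_load = 102.22/6.38 = 16.023 A, so P_out = 102.22 × 16.023 = 1637.9 W.
All ideal ⇒ P_in = P_out, so I_supply = 1637.9/415 = 3.95 A.

I_supply ≈ 3.95 A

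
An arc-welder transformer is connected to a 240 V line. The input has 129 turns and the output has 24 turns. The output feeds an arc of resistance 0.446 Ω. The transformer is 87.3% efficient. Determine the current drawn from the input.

I_in ≈ 21.3 A

V_out = 240 × 24/129 = 44.651 V.
I_out = V_out/R = 44.651/0.446 = 100.11 A.
P_out = V_out I_out = 44.651 × 100.11 = 4470.2 W.
P_in = P_out/η = 4470.2/0.873 = 5120.5 W.
I_in = P_in/V_in = 5120.5/240 = 21.3 A.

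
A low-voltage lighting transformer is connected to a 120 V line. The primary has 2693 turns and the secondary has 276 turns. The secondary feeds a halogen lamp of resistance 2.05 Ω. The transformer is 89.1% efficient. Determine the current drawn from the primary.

V_s = 120 × 276/2693 = 12.299 V.
I_s = V_s/R = 12.299/2.05 = 5.9993 A.
P_out = V_s I_s = 12.299 × 5.9993 = 73.783 W.
P_in = P_out/η = 73.783/0.891 = 82.809 W.
I_p = P_in/V_p = 82.809/120 = 0.690 A.

I_p ≈ 0.690 A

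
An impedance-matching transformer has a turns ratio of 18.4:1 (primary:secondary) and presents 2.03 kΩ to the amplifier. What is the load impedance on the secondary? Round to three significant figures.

Z_s = Z_p/(N_p/N_s)² = 2030/18.4² = 6.00 Ω.

Z_s ≈ 6.00 Ω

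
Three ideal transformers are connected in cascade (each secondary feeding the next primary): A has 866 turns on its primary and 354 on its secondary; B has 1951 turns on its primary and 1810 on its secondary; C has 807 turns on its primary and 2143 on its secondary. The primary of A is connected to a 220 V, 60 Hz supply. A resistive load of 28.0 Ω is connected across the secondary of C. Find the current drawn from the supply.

Secondary of A: V = 220.00 × 354/866 = 89.931 V.
Secondary of B: V = 89.931 × 1810/1951 = 83.431 V.
Secondary of C: V = 83.431 × 2143/807 = 221.55 V.
I_load = 221.55/28.0 = 7.9126 A, so P_out = 221.55 × 7.9126 = 1753.1 W.
All ideal ⇒ P_in = P_out, so I_supply = 1753.1/220 = 7.97 A.

I_supply ≈ 7.97 A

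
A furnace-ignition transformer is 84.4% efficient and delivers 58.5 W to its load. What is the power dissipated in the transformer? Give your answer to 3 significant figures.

P_in = P_out/η = 58.5/0.844 = 69.3128 W.
P_loss = P_in − P_out = 69.3128 − 58.5 = 10.8 W.

P_loss ≈ 10.8 W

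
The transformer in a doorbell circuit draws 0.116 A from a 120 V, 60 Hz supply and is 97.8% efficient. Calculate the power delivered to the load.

P_in = V_p I_p = 120 × 0.116 = 13.920 W.
P_out = η P_in = 0.978 × 13.920 = 13.6 W.

P_out ≈ 13.6 W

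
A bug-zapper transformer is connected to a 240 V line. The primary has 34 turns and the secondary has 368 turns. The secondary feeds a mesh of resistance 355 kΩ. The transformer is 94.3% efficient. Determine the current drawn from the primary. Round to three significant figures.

I_p ≈ 0.0840 A

V_s = 240 × 368/34 = 2597.6 V.
I_s = V_s/R = 2597.6/355000 = 0.0073173 A.
P_out = V_s I_s = 2597.6 × 0.0073173 = 19.008 W.
P_in = P_out/η = 19.008/0.943 = 20.157 W.
I_p = P_in/V_p = 20.157/240 = 0.0840 A.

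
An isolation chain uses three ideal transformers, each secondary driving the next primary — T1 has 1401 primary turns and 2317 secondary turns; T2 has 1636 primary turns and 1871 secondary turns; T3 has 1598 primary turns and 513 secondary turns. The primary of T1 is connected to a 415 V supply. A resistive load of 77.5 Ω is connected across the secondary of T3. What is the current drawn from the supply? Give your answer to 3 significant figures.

After T1: V = 415.00 × 2317/1401 = 686.33 V.
After T2: V = 686.33 × 1871/1636 = 784.92 V.
After T3: V = 784.92 × 513/1598 = 251.98 V.
I_load = 251.98/77.5 = 3.2514 A, so P_out = 251.98 × 3.2514 = 819.28 W.
All ideal ⇒ P_in = P_out, so I_supply = 819.28/415 = 1.97 A.

I_supply ≈ 1.97 A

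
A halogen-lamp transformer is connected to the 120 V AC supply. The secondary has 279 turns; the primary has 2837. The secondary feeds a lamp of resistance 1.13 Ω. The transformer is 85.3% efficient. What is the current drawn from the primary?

V_s = 120 × 279/2837 = 11.801 V.
I_s = V_s/R = 11.801/1.13 = 10.444 A.
P_out = V_s I_s = 11.801 × 10.444 = 123.25 W.
P_in = P_out/η = 123.25/0.853 = 144.49 W.
I_p = P_in/V_p = 144.49/120 = 1.20 A.

I_p ≈ 1.20 A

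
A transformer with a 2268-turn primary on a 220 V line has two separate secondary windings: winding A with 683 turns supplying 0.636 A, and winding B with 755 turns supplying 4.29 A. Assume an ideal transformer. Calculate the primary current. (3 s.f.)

I_p ≈ 1.62 A

V_A = 220 × 683/2268 = 66.252 V; V_B = 220 × 755/2268 = 73.236 V.
P_out = V_A I_A + V_B I_B = 66.252×0.636 + 73.236×4.29 = 42.136 + 314.18 = 356.32 W.
Ideal ⇒ P_in = P_out, so I_p = P_out/V_p = 356.32/220 = 1.62 A.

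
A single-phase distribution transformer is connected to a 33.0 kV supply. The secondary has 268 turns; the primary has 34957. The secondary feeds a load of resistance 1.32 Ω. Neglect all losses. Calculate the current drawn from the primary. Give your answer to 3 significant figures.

I_p ≈ 1.47 A

V_s = V_p × N_s/N_p = 33000 × 268/34957 = 253.00 V.
I_s = V_s/R = 253.00/1.32 = 191.66 A.
For an ideal transformer I_p N_p = I_s N_s, so I_p = 191.66 × 268/34957 = 1.47 A.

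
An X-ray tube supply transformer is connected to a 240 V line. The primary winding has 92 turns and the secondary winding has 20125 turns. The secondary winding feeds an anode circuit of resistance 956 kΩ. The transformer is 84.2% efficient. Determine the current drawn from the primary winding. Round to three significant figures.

V_s = 240 × 20125/92 = 52500 V.
I_s = V_s/R = 52500/956000 = 0.054916 A.
P_out = V_s I_s = 52500 × 0.054916 = 2883.1 W.
P_in = P_out/η = 2883.1/0.842 = 3424.1 W.
I_p = P_in/V_p = 3424.1/240 = 14.3 A.

I_p ≈ 14.3 A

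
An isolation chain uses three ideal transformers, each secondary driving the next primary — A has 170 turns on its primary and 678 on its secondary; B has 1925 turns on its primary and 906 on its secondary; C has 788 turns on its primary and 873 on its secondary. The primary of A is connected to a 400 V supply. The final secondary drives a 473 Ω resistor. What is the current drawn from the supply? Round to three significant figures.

I_supply ≈ 3.66 A

After A: V = 400.00 × 678/170 = 1595.3 V.
After B: V = 1595.3 × 906/1925 = 750.82 V.
After C: V = 750.82 × 873/788 = 831.81 V.
I_load = 831.81/473 = 1.7586 A, so P_out = 831.81 × 1.7586 = 1462.8 W.
All ideal ⇒ P_in = P_out, so I_supply = 1462.8/400 = 3.66 A.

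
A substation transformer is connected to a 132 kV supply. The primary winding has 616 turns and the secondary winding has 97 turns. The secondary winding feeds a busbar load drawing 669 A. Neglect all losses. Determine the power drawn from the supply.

P ≈ 1.39×10^7 W

I_p = I_s × N_s/N_p = 669 × 97/616 = 105.35 A.
P = V_p I_p = 132000 × 105.35 = 1.39×10^7 W.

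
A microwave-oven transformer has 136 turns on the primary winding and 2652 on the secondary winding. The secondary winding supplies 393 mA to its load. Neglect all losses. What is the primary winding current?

For an ideal transformer I_p/I_s = N_s/N_p, so I_p = 0.393 × 2652/136 = 7.66 A.

I_p ≈ 7.66 A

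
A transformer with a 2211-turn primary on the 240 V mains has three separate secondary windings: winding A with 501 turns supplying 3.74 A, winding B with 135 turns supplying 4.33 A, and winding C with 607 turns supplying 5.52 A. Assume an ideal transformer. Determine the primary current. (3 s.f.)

I_p ≈ 2.63 A

V_A = 240 × 501/2211 = 54.383 V; V_B = 240 × 135/2211 = 14.654 V; V_C = 240 × 607/2211 = 65.889 V.
P_out = V_A I_A + V_B I_B + V_C I_C = 54.383×3.74 + 14.654×4.33 + 65.889×5.52 = 203.39 + 63.452 + 363.71 = 630.55 W.
Ideal ⇒ P_in = P_out, so I_p = P_out/V_p = 630.55/240 = 2.63 A.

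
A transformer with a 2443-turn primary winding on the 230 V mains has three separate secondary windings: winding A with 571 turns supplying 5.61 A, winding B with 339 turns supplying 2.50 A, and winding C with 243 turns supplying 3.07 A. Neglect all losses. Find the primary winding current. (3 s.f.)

I_p ≈ 1.96 A

V_A = 230 × 571/2443 = 53.758 V; V_B = 230 × 339/2443 = 31.916 V; V_C = 230 × 243/2443 = 22.878 V.
P_out = V_A I_A + V_B I_B + V_C I_C = 53.758×5.61 + 31.916×2.50 + 22.878×3.07 = 301.58 + 79.789 + 70.234 = 451.60 W.
Ideal ⇒ P_in = P_out, so I_p = P_out/V_p = 451.60/230 = 1.96 A.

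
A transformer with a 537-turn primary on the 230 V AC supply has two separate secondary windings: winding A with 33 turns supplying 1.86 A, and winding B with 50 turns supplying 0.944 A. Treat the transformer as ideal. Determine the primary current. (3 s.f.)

I_p ≈ 0.202 A

V_A = 230 × 33/537 = 14.134 V; V_B = 230 × 50/537 = 21.415 V.
P_out = V_A I_A + V_B I_B = 14.134×1.86 + 21.415×0.944 = 26.289 + 20.216 = 46.505 W.
Ideal ⇒ P_in = P_out, so I_p = P_out/V_p = 46.505/230 = 0.202 A.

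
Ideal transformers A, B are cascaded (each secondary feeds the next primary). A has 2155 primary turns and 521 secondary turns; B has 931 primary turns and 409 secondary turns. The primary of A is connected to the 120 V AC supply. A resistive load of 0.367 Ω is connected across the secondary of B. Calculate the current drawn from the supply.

I_supply ≈ 3.69 A

Secondary of A: V = 120.00 × 521/2155 = 29.012 V.
Secondary of B: V = 29.012 × 409/931 = 12.745 V.
I_load = 12.745/0.367 = 34.728 A, so P_out = 12.745 × 34.728 = 442.61 W.
All ideal ⇒ P_in = P_out, so I_supply = 442.61/120 = 3.69 A.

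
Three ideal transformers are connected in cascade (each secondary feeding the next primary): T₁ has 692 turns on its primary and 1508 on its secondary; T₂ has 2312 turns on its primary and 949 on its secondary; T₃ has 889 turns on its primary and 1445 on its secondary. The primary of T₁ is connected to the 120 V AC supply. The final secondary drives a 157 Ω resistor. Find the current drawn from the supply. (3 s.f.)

After T₁: V = 120.00 × 1508/692 = 261.50 V.
After T₂: V = 261.50 × 949/2312 = 107.34 V.
After T₃: V = 107.34 × 1445/889 = 174.47 V.
I_load = 174.47/157 = 1.1113 A, so P_out = 174.47 × 1.1113 = 193.88 W.
All ideal ⇒ P_in = P_out, so I_supply = 193.88/120 = 1.62 A.

I_supply ≈ 1.62 A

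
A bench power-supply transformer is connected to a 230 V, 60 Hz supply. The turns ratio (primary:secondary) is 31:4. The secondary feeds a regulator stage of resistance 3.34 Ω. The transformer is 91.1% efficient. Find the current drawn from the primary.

I_p ≈ 1.26 A

V_s = 230 × 4/31 = 29.677 V.
I_s = V_s/R = 29.677/3.34 = 8.8855 A.
P_out = V_s I_s = 29.677 × 8.8855 = 263.70 W.
P_in = P_out/η = 263.70/0.911 = 289.46 W.
I_p = P_in/V_p = 289.46/230 = 1.26 A.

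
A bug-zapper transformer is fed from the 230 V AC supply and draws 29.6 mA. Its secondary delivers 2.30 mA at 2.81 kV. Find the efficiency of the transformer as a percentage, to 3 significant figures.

η ≈ 94.9%

P_in = 230 × 0.0296 = 6.80800 W.
P_out = 2810 × 0.00230 = 6.46300 W.
η = P_out/P_in = 6.46300/6.80800 = 0.949.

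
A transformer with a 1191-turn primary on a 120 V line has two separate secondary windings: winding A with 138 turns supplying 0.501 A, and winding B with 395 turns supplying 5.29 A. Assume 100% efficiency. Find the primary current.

V_A = 120 × 138/1191 = 13.904 V; V_B = 120 × 395/1191 = 39.798 V.
P_out = V_A I_A + V_B I_B = 13.904×0.501 + 39.798×5.29 = 6.9660 + 210.53 = 217.50 W.
Ideal ⇒ P_in = P_out, so I_p = P_out/V_p = 217.50/120 = 1.81 A.

I_p ≈ 1.81 A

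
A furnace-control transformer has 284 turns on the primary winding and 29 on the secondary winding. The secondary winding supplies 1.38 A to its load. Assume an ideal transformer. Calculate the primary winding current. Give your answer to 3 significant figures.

I_p ≈ 0.141 A

For an ideal transformer I_p/I_s = N_s/N_p, so I_p = 1.38 × 29/284 = 0.141 A.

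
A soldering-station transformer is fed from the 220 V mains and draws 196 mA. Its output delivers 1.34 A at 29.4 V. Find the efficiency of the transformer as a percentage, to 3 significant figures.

η ≈ 91.4%

P_in = 220 × 0.196 = 43.1200 W.
P_out = 29.4 × 1.34 = 39.3960 W.
η = P_out/P_in = 39.3960/43.1200 = 0.914.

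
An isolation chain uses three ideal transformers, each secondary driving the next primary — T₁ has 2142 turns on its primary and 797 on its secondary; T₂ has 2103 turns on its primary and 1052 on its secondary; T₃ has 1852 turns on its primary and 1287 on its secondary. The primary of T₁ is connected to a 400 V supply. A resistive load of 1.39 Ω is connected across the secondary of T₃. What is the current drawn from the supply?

Secondary of T₁: V = 400.00 × 797/2142 = 148.83 V.
Secondary of T₂: V = 148.83 × 1052/2103 = 74.452 V.
Secondary of T₃: V = 74.452 × 1287/1852 = 51.738 V.
I_load = 51.738/1.39 = 37.222 A, so P_out = 51.738 × 37.222 = 1925.8 W.
All ideal ⇒ P_in = P_out, so I_supply = 1925.8/400 = 4.81 A.

I_supply ≈ 4.81 A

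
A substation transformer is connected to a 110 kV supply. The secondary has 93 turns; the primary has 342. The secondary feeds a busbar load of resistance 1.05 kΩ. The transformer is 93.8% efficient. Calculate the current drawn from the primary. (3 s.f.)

I_p ≈ 8.26 A

V_s = 110000 × 93/342 = 29912 V.
I_s = V_s/R = 29912/1050 = 28.488 A.
P_out = V_s I_s = 29912 × 28.488 = 852140 W.
P_in = P_out/η = 852140/0.938 = 908460 W.
I_p = P_in/V_p = 908460/110000 = 8.26 A.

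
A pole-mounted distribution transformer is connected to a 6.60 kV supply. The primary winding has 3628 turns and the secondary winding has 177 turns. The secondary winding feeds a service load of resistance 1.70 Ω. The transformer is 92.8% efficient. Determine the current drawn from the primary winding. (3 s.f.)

V_s = 6600 × 177/3628 = 322.00 V.
I_s = V_s/R = 322.00/1.70 = 189.41 A.
P_out = V_s I_s = 322.00 × 189.41 = 60989 W.
P_in = P_out/η = 60989/0.928 = 65721 W.
I_p = P_in/V_p = 65721/6600 = 9.96 A.

I_p ≈ 9.96 A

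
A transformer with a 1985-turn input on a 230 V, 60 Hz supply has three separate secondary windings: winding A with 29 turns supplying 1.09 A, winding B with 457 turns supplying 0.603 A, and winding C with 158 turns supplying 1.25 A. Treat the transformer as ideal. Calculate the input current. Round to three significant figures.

V_A = 230 × 29/1985 = 3.3602 V; V_B = 230 × 457/1985 = 52.952 V; V_C = 230 × 158/1985 = 18.307 V.
P_out = V_A I_A + V_B I_B + V_C I_C = 3.3602×1.09 + 52.952×0.603 + 18.307×1.25 = 3.6626 + 31.930 + 22.884 = 58.477 W.
Ideal ⇒ P_in = P_out, so I_in = P_out/V_in = 58.477/230 = 0.254 A.

I_in ≈ 0.254 A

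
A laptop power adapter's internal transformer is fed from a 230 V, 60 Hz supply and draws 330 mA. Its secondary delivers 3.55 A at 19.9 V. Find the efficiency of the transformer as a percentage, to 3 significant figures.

η ≈ 93.1%

P_in = 230 × 0.330 = 75.9000 W.
P_out = 19.9 × 3.55 = 70.6450 W.
η = P_out/P_in = 70.6450/75.9000 = 0.931.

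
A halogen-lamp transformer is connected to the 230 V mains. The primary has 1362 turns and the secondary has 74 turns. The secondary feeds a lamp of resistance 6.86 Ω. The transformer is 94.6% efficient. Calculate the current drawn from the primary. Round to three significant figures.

V_s = 230 × 74/1362 = 12.496 V.
I_s = V_s/R = 12.496/6.86 = 1.8216 A.
P_out = V_s I_s = 12.496 × 1.8216 = 22.764 W.
P_in = P_out/η = 22.764/0.946 = 24.063 W.
I_p = P_in/V_p = 24.063/230 = 0.105 A.

I_p ≈ 0.105 A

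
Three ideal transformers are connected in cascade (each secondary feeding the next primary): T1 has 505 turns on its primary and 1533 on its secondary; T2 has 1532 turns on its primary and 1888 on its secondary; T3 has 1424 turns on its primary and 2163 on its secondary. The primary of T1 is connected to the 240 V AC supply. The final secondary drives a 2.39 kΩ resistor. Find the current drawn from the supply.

I_supply ≈ 3.24 A

After T1: V = 240.00 × 1533/505 = 728.55 V.
After T2: V = 728.55 × 1888/1532 = 897.85 V.
After T3: V = 897.85 × 2163/1424 = 1363.8 V.
I_load = 1363.8/2390 = 0.57063 A, so P_out = 1363.8 × 0.57063 = 778.23 W.
All ideal ⇒ P_in = P_out, so I_supply = 778.23/240 = 3.24 A.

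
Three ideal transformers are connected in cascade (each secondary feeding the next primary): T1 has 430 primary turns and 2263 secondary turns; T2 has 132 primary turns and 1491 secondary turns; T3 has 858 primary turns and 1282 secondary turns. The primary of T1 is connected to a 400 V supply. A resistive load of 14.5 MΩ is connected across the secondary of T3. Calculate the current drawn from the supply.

Secondary of T1: V = 400.00 × 2263/430 = 2105.1 V.
Secondary of T2: V = 2105.1 × 1491/132 = 23778 V.
Secondary of T3: V = 23778 × 1282/858 = 35529 V.
I_load = 35529/(1.45×10^7) = 0.0024503 A, so P_out = 35529 × 0.0024503 = 87.055 W.
All ideal ⇒ P_in = P_out, so I_supply = 87.055/400 = 0.218 A.

I_supply ≈ 0.218 A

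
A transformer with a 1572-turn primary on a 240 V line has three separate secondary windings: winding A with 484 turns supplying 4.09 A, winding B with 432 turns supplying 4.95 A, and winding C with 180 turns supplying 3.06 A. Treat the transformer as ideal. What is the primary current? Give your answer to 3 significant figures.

I_p ≈ 2.97 A

V_A = 240 × 484/1572 = 73.893 V; V_B = 240 × 432/1572 = 65.954 V; V_C = 240 × 180/1572 = 27.481 V.
P_out = V_A I_A + V_B I_B + V_C I_C = 73.893×4.09 + 65.954×4.95 + 27.481×3.06 = 302.22 + 326.47 + 84.092 = 712.79 W.
Ideal ⇒ P_in = P_out, so I_p = P_out/V_p = 712.79/240 = 2.97 A.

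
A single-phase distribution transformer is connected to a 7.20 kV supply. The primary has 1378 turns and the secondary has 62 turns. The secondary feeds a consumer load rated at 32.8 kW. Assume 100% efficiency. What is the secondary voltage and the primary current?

V_s = V_p × N_s/N_p = 7200 × 62/1378 = 323.95 V.
I_s = P/V_s = 32800/323.95 = 101.25 A.
I_p = I_s × N_s/N_p = 101.25 × 62/1378 = 4.56 A.

V_s ≈ 324 V, I_p ≈ 4.56 A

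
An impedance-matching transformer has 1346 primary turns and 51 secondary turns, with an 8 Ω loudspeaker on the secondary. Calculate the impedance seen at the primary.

Z_p ≈ 5570 Ω

Z_p = (N_p/N_s)² × Z_s = (1346/51)² × 8 = 5570 Ω.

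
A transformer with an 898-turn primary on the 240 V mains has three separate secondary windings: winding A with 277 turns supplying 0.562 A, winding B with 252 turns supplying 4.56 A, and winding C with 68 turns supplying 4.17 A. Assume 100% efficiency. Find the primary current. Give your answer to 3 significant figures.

I_p ≈ 1.77 A

V_A = 240 × 277/898 = 74.031 V; V_B = 240 × 252/898 = 67.350 V; V_C = 240 × 68/898 = 18.174 V.
P_out = V_A I_A + V_B I_B + V_C I_C = 74.031×0.562 + 67.350×4.56 + 18.174×4.17 = 41.606 + 307.11 + 75.784 = 424.50 W.
Ideal ⇒ P_in = P_out, so I_p = P_out/V_p = 424.50/240 = 1.77 A.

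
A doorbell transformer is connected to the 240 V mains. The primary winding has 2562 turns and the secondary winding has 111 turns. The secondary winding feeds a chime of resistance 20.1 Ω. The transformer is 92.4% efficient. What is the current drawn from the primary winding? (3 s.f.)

I_p ≈ 0.0243 A

V_s = 240 × 111/2562 = 10.398 V.
I_s = V_s/R = 10.398/20.1 = 0.51732 A.
P_out = V_s I_s = 10.398 × 0.51732 = 5.3792 W.
P_in = P_out/η = 5.3792/0.924 = 5.8216 W.
I_p = P_in/V_p = 5.8216/240 = 0.0243 A.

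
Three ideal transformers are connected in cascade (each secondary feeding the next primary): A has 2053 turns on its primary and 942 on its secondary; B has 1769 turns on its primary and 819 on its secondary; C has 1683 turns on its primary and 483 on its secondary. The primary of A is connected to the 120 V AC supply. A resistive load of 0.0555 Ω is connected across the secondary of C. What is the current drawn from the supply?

Secondary of A: V = 120.00 × 942/2053 = 55.061 V.
Secondary of B: V = 55.061 × 819/1769 = 25.492 V.
Secondary of C: V = 25.492 × 483/1683 = 7.3158 V.
I_load = 7.3158/0.0555 = 131.82 A, so P_out = 7.3158 × 131.82 = 964.34 W.
All ideal ⇒ P_in = P_out, so I_supply = 964.34/120 = 8.04 A.

I_supply ≈ 8.04 A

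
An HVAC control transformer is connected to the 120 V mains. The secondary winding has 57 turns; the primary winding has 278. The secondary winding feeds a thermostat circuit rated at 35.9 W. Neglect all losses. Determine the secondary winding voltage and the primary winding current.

V_s ≈ 24.6 V, I_p ≈ 0.299 A

V_s = V_p × N_s/N_p = 120 × 57/278 = 24.604 V.
I_s = P/V_s = 35.9/24.604 = 1.4591 A.
I_p = I_s × N_s/N_p = 1.4591 × 57/278 = 0.299 A.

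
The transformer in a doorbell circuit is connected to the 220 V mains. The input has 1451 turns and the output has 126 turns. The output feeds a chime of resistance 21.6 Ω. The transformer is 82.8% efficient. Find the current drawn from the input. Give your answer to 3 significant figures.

I_in ≈ 0.0928 A

V_out = 220 × 126/1451 = 19.104 V.
I_out = V_out/R = 19.104/21.6 = 0.88445 A.
P_out = V_out I_out = 19.104 × 0.88445 = 16.897 W.
P_in = P_out/η = 16.897/0.828 = 20.406 W.
I_in = P_in/V_in = 20.406/220 = 0.0928 A.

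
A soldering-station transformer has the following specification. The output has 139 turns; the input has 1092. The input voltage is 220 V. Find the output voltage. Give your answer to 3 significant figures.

V_out ≈ 28.0 V

V_out/V_in = N_out/N_in, so V_out = 220 × 139/1092 = 28.0 V.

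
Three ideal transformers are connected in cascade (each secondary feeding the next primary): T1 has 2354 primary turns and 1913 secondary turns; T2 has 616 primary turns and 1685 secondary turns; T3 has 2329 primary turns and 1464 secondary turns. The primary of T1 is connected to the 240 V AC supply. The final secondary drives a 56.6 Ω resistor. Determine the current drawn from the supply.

I_supply ≈ 8.28 A

After T1: V = 240.00 × 1913/2354 = 195.04 V.
After T2: V = 195.04 × 1685/616 = 533.51 V.
After T3: V = 533.51 × 1464/2329 = 335.36 V.
I_load = 335.36/56.6 = 5.9251 A, so P_out = 335.36 × 5.9251 = 1987.0 W.
All ideal ⇒ P_in = P_out, so I_supply = 1987.0/240 = 8.28 A.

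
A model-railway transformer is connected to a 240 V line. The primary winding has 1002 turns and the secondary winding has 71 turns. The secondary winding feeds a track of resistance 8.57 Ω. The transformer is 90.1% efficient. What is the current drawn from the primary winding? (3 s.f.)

I_p ≈ 0.156 A

V_s = 240 × 71/1002 = 17.006 V.
I_s = V_s/R = 17.006/8.57 = 1.9844 A.
P_out = V_s I_s = 17.006 × 1.9844 = 33.746 W.
P_in = P_out/η = 33.746/0.901 = 37.454 W.
I_p = P_in/V_p = 37.454/240 = 0.156 A.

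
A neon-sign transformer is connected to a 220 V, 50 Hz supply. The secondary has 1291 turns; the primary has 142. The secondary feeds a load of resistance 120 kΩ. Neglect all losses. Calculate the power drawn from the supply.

P ≈ 33.3 W

V_s = V_p × N_s/N_p = 220 × 1291/142 = 2000.1 V.
I_s = V_s/R = 2000.1/120000 = 0.016668 A.
I_p = I_s × N_s/N_p = 0.016668 × 1291/142 = 0.15154 A.
P = V_p I_p = 220 × 0.15154 = 33.3 W.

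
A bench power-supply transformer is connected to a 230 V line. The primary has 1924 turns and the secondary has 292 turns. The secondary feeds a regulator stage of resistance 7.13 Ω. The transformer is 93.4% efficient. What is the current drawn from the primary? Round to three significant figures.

V_s = 230 × 292/1924 = 34.906 V.
I_s = V_s/R = 34.906/7.13 = 4.8957 A.
P_out = V_s I_s = 34.906 × 4.8957 = 170.89 W.
P_in = P_out/η = 170.89/0.934 = 182.97 W.
I_p = P_in/V_p = 182.97/230 = 0.796 A.

I_p ≈ 0.796 A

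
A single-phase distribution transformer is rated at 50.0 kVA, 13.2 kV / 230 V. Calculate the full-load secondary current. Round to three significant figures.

I_s ≈ 217 A

I_s = S/V_s = 50000/230 = 217 A.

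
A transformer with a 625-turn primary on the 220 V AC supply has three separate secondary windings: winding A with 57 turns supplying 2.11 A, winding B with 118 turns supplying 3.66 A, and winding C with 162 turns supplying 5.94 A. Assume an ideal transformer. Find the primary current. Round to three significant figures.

I_p ≈ 2.42 A

V_A = 220 × 57/625 = 20.064 V; V_B = 220 × 118/625 = 41.536 V; V_C = 220 × 162/625 = 57.024 V.
P_out = V_A I_A + V_B I_B + V_C I_C = 20.064×2.11 + 41.536×3.66 + 57.024×5.94 = 42.335 + 152.02 + 338.72 = 533.08 W.
Ideal ⇒ P_in = P_out, so I_p = P_out/V_p = 533.08/220 = 2.42 A.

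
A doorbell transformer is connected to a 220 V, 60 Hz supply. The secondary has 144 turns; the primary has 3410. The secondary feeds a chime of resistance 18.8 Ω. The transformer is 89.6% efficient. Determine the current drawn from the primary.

V_s = 220 × 144/3410 = 9.2903 V.
I_s = V_s/R = 9.2903/18.8 = 0.49417 A.
P_out = V_s I_s = 9.2903 × 0.49417 = 4.5910 W.
P_in = P_out/η = 4.5910/0.896 = 5.1238 W.
I_p = P_in/V_p = 5.1238/220 = 0.0233 A.

I_p ≈ 0.0233 A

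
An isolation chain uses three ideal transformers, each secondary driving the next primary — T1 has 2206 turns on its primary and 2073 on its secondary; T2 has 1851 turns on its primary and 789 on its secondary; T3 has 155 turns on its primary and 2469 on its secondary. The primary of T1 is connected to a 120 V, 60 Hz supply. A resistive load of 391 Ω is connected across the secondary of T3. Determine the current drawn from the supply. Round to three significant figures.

Secondary of T1: V = 120.00 × 2073/2206 = 112.77 V.
Secondary of T2: V = 112.77 × 789/1851 = 48.067 V.
Secondary of T3: V = 48.067 × 2469/155 = 765.66 V.
I_load = 765.66/391 = 1.9582 A, so P_out = 765.66 × 1.9582 = 1499.3 W.
All ideal ⇒ P_in = P_out, so I_supply = 1499.3/120 = 12.5 A.

I_supply ≈ 12.5 A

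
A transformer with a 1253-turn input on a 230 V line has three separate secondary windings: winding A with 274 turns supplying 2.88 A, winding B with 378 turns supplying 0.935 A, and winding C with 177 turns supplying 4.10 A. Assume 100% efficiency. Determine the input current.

I_in ≈ 1.49 A

V_A = 230 × 274/1253 = 50.295 V; V_B = 230 × 378/1253 = 69.385 V; V_C = 230 × 177/1253 = 32.490 V.
P_out = V_A I_A + V_B I_B + V_C I_C = 50.295×2.88 + 69.385×0.935 + 32.490×4.10 = 144.85 + 64.875 + 133.21 = 342.93 W.
Ideal ⇒ P_in = P_out, so I_in = P_out/V_in = 342.93/230 = 1.49 A.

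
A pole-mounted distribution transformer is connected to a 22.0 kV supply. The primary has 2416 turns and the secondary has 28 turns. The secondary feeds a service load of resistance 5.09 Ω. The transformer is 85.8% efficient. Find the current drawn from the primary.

I_p ≈ 0.677 A

V_s = 22000 × 28/2416 = 254.97 V.
I_s = V_s/R = 254.97/5.09 = 50.092 A.
P_out = V_s I_s = 254.97 × 50.092 = 12772 W.
P_in = P_out/η = 12772/0.858 = 14885 W.
I_p = P_in/V_p = 14885/22000 = 0.677 A.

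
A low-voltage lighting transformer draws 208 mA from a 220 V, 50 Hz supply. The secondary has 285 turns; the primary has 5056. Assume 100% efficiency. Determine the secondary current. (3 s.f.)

I_s/I_p = N_p/N_s, so I_s = 0.208 × 5056/285 = 3.69 A.

I_s ≈ 3.69 A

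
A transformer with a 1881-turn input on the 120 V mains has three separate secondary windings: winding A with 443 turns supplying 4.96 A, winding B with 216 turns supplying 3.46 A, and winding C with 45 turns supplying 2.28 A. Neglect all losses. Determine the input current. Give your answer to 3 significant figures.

V_A = 120 × 443/1881 = 28.262 V; V_B = 120 × 216/1881 = 13.780 V; V_C = 120 × 45/1881 = 2.8708 V.
P_out = V_A I_A + V_B I_B + V_C I_C = 28.262×4.96 + 13.780×3.46 + 2.8708×2.28 = 140.18 + 47.678 + 6.5455 = 194.40 W.
Ideal ⇒ P_in = P_out, so I_in = P_out/V_in = 194.40/120 = 1.62 A.

I_in ≈ 1.62 A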